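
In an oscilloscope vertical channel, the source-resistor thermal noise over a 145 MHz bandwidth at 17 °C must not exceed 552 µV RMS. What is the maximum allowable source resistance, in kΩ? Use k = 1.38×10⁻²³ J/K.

131 kΩ

T = 17 °C + 273.15 = 290.15 K
Johnson–Nyquist: V_n = √(4kTRB) ⇒ R = V_n² / (4kTB)
4kTB = 4 × 1.38×10⁻²³ × 290.15 × 1.45×10⁸ = 2.32×10⁻¹²
R = (5.52×10⁻⁴)² / 2.32×10⁻¹² = 1.31×10⁵ Ω = 131 kΩ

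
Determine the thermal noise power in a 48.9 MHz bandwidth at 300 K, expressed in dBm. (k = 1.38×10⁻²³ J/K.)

−96.9 dBm

P_n = kTB = 1.38×10⁻²³ × 300 × 4.89×10⁷ = 2.02×10⁻¹³ W
In dBm: 10 log₁₀(2.02×10⁻¹³ / 10⁻³) = −96.9 dBm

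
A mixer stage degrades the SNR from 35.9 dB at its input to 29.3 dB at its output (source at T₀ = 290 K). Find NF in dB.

6.6 dB

NF (dB) = SNR_in(dB) − SNR_out(dB) when the source is at T₀
NF = 35.9 − 29.3 = 6.6 dB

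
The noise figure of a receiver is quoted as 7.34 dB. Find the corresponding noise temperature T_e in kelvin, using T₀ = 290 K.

F = 10^(7.34/10) = 5.42001
T_e = (F − 1)·T₀ = (5.42001 − 1) × 290 = 1282 K

1282 K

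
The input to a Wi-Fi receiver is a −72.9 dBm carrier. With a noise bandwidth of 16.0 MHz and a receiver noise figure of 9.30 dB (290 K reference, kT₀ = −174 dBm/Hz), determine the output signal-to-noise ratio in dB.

Noise floor: N = −174 + 10 log₁₀(B) + NF
10 log₁₀(1.60×10⁷) = 72.04 dB
N = −174 + 72.04 + 9.30 = −92.66 dBm
SNR = P_sig − N = −72.9 − (−92.66) = 19.76 dB → 19.8 dB

19.8 dB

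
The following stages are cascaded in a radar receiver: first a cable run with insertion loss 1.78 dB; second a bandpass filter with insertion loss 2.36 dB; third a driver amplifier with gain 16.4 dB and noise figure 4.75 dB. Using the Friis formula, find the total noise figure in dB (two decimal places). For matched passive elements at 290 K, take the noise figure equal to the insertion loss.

Convert to linear (a loss of L dB is a gain of −L dB): F_i = 10^(NF_i/10), G_i = 10^(G_i,dB/10)
  Stage 1: F_1 = 10^(1.78/10) = 1.507, G_1 = 10^(−1.78/10) = 0.6637
  Stage 2: F_2 = 10^(2.36/10) = 1.722, G_2 = 10^(−2.36/10) = 0.5808
  Stage 3: F_3 = 10^(4.75/10) = 2.985, G_3 = 10^(16.4/10) = 43.65
Friis cascade:
  F = 1.507 + (1.722 − 1)/0.6637 + (2.985 − 1)/0.3855 = 7.745
NF = 10 log₁₀(7.745) = 8.89 dB

8.89 dB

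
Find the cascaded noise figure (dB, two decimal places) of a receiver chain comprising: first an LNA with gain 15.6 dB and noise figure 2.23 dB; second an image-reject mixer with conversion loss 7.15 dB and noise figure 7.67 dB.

2.56 dB

Convert to linear (a loss of L dB is a gain of −L dB): F_i = 10^(NF_i/10), G_i = 10^(G_i,dB/10)
  Stage 1: F_1 = 10^(2.23/10) = 1.671, G_1 = 10^(15.6/10) = 36.31
  Stage 2: F_2 = 10^(7.67/10) = 5.848, G_2 = 10^(−7.15/10) = 0.1928
Friis cascade:
  F = 1.671 + (5.848 − 1)/36.31 = 1.805
NF = 10 log₁₀(1.805) = 2.56 dB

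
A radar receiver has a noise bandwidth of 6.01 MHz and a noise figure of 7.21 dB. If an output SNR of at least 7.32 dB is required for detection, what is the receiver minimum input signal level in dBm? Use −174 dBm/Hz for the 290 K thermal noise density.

Sensitivity = −174 + 10 log₁₀(B) + NF + SNR_min
= −174 + 67.79 + 7.21 + 7.32
= −91.68 dBm → −91.7 dBm

−91.7 dBm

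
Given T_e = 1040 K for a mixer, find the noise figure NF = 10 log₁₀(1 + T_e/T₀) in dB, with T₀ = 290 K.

6.61 dB

F = 1 + T_e/T₀ = 1 + 1040/290 = 4.58621
NF = 10 log₁₀(4.58621) = 6.61 dB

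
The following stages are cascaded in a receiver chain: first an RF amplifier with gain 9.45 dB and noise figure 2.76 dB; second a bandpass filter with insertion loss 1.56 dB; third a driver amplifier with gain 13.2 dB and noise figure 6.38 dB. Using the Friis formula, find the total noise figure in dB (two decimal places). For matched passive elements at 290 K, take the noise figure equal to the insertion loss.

Convert to linear (a loss of L dB is a gain of −L dB): F_i = 10^(NF_i/10), G_i = 10^(G_i,dB/10)
  Stage 1: F_1 = 10^(2.76/10) = 1.888, G_1 = 10^(9.45/10) = 8.810
  Stage 2: F_2 = 10^(1.56/10) = 1.432, G_2 = 10^(−1.56/10) = 0.6982
  Stage 3: F_3 = 10^(6.38/10) = 4.345, G_3 = 10^(13.2/10) = 20.89
Friis cascade:
  F = 1.888 + (1.432 − 1)/8.810 + (4.345 − 1)/6.152 = 2.481
NF = 10 log₁₀(2.481) = 3.95 dB

3.95 dB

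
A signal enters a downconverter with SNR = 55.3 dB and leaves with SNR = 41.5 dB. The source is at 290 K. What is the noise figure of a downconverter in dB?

NF (dB) = SNR_in(dB) − SNR_out(dB) when the source is at T₀
NF = 55.3 − 41.5 = 13.8 dB

13.8 dB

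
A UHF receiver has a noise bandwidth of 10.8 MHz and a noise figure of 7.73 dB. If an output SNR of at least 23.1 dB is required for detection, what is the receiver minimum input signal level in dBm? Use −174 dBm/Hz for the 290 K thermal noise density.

−72.8 dBm

Sensitivity = −174 + 10 log₁₀(B) + NF + SNR_min
= −174 + 70.33 + 7.73 + 23.1
= −72.84 dBm → −72.8 dBm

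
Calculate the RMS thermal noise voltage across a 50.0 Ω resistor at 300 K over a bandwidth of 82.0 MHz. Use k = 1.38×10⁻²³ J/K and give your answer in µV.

8.24 µV

V_n = √(4kTRB)
4kTRB = 4 × 1.38×10⁻²³ × 300 × 5.00×10¹ × 8.20×10⁷ = 6.79×10⁻¹¹ V²
V_n = √(6.79×10⁻¹¹) = 8.24×10⁻⁶ V = 8.24 µV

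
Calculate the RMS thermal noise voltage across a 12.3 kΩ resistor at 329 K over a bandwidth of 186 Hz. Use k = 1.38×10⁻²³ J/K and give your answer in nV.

204 nV

V_n = √(4kTRB)
4kTRB = 4 × 1.38×10⁻²³ × 329 × 1.23×10⁴ × 1.86×10² = 4.15×10⁻¹⁴ V²
V_n = √(4.15×10⁻¹⁴) = 2.04×10⁻⁷ V = 204 nV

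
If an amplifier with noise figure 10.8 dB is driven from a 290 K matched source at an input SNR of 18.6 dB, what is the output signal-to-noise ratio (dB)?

By definition F = SNR_in/SNR_out, so in dB: SNR_out = SNR_in − NF
SNR_out = 18.6 − 10.8 = 7.8 dB

7.8 dB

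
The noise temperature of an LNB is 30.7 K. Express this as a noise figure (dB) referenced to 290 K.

0.437 dB

F = 1 + T_e/T₀ = 1 + 30.7/290 = 1.10586
NF = 10 log₁₀(1.10586) = 0.437 dB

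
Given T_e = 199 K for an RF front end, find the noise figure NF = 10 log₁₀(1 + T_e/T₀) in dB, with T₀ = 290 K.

2.27 dB

F = 1 + T_e/T₀ = 1 + 199/290 = 1.68621
NF = 10 log₁₀(1.68621) = 2.27 dB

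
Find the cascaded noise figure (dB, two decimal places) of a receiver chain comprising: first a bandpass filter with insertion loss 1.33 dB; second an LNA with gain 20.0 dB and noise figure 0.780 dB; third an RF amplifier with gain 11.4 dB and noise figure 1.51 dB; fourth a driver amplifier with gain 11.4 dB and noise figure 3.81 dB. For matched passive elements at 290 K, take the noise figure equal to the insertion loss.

Convert to linear (a loss of L dB is a gain of −L dB): F_i = 10^(NF_i/10), G_i = 10^(G_i,dB/10)
  Stage 1: F_1 = 10^(1.33/10) = 1.358, G_1 = 10^(−1.33/10) = 0.7362
  Stage 2: F_2 = 10^(0.780/10) = 1.197, G_2 = 10^(20.0/10) = 100.0
  Stage 3: F_3 = 10^(1.51/10) = 1.416, G_3 = 10^(11.4/10) = 13.80
  Stage 4: F_4 = 10^(3.81/10) = 2.404, G_4 = 10^(11.4/10) = 13.80
Friis cascade:
  F = 1.358 + (1.197 − 1)/0.7362 + (1.416 − 1)/73.62 + (2.404 − 1)/1016 = 1.633
NF = 10 log₁₀(1.633) = 2.13 dB

2.13 dB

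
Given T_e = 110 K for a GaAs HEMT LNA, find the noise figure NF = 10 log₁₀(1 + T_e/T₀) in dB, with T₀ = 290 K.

F = 1 + T_e/T₀ = 1 + 110/290 = 1.37931
NF = 10 log₁₀(1.37931) = 1.40 dB

1.40 dB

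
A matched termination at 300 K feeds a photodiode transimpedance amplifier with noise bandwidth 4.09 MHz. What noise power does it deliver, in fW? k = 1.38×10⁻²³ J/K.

16.9 fW

P_n = kTB = 1.38×10⁻²³ × 300 × 4.09×10⁶ = 1.69×10⁻¹⁴ W = 16.9 fW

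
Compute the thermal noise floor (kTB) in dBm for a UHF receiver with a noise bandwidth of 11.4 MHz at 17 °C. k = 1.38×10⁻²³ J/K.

−103.4 dBm

T = 17 °C + 273.15 = 290.15 K
P_n = kTB = 1.38×10⁻²³ × 290.15 × 1.14×10⁷ = 4.56×10⁻¹⁴ W
In dBm: 10 log₁₀(4.56×10⁻¹⁴ / 10⁻³) = −103.4 dBm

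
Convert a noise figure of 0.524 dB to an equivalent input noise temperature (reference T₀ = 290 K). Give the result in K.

37.2 K

F = 10^(0.524/10) = 1.12824
T_e = (F − 1)·T₀ = (1.12824 − 1) × 290 = 37.2 K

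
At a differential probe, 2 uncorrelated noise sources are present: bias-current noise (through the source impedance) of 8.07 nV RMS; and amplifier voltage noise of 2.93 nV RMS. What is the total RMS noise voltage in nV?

Uncorrelated sources add in power (mean-square): V_tot = √(ΣV_i²)
V_tot = √[(8.07×10⁻⁹)² + (2.93×10⁻⁹)²] = 8.59×10⁻⁹ V = 8.59 nV

8.59 nV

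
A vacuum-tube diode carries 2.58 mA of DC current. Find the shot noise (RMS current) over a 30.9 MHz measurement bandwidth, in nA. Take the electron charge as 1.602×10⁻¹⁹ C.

I_n = √(2qI·B)
2qI·B = 2 × 1.602×10⁻¹⁹ × 2.58×10⁻³ × 3.09×10⁷ = 2.55×10⁻¹⁴ A²
I_n = √(2.55×10⁻¹⁴) = 1.60×10⁻⁷ A = 160 nA

160 nA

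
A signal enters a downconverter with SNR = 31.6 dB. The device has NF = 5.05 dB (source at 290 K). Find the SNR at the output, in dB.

By definition F = SNR_in/SNR_out, so in dB: SNR_out = SNR_in − NF
SNR_out = 31.6 − 5.05 = 26.55 dB

26.55 dB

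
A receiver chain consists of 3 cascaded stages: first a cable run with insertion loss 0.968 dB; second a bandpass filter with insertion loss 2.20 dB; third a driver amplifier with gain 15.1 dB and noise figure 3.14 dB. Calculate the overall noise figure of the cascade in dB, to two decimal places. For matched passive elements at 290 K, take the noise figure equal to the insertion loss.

Convert to linear (a loss of L dB is a gain of −L dB): F_i = 10^(NF_i/10), G_i = 10^(G_i,dB/10)
  Stage 1: F_1 = 10^(0.968/10) = 1.250, G_1 = 10^(−0.968/10) = 0.8002
  Stage 2: F_2 = 10^(2.20/10) = 1.660, G_2 = 10^(−2.20/10) = 0.6026
  Stage 3: F_3 = 10^(3.14/10) = 2.061, G_3 = 10^(15.1/10) = 32.36
Friis cascade:
  F = 1.250 + (1.660 − 1)/0.8002 + (2.061 − 1)/0.4822 = 4.274
NF = 10 log₁₀(4.274) = 6.31 dB

6.31 dB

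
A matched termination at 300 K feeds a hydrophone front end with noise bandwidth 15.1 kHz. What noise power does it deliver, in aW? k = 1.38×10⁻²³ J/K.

62.5 aW

P_n = kTB = 1.38×10⁻²³ × 300 × 1.51×10⁴ = 6.25×10⁻¹⁷ W = 62.5 aW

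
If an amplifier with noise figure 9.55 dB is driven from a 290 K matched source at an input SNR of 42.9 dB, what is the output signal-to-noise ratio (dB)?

33.35 dB

By definition F = SNR_in/SNR_out, so in dB: SNR_out = SNR_in − NF
SNR_out = 42.9 − 9.55 = 33.35 dB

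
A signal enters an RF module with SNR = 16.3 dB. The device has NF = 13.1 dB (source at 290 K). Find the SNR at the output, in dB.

By definition F = SNR_in/SNR_out, so in dB: SNR_out = SNR_in − NF
SNR_out = 16.3 − 13.1 = 3.2 dB

3.2 dB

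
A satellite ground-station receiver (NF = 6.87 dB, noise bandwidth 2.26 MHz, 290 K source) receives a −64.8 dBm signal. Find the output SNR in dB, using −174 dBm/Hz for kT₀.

Noise floor: N = −174 + 10 log₁₀(B) + NF
10 log₁₀(2.26×10⁶) = 63.54 dB
N = −174 + 63.54 + 6.87 = −103.59 dBm
SNR = P_sig − N = −64.8 − (−103.59) = 38.79 dB → 38.8 dB

38.8 dB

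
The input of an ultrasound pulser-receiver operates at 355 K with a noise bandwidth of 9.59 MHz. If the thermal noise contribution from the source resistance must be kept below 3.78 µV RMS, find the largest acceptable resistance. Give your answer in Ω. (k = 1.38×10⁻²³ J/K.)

76.0 Ω

Johnson–Nyquist: V_n = √(4kTRB) ⇒ R = V_n² / (4kTB)
4kTB = 4 × 1.38×10⁻²³ × 355 × 9.59×10⁶ = 1.88×10⁻¹³
R = (3.78×10⁻⁶)² / 1.88×10⁻¹³ = 7.60×10¹ Ω = 76.0 Ω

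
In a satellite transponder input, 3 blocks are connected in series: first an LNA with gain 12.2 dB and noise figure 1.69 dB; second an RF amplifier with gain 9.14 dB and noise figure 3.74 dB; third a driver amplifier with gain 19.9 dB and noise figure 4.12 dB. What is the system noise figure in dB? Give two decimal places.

1.96 dB

Convert to linear (a loss of L dB is a gain of −L dB): F_i = 10^(NF_i/10), G_i = 10^(G_i,dB/10)
  Stage 1: F_1 = 10^(1.69/10) = 1.476, G_1 = 10^(12.2/10) = 16.60
  Stage 2: F_2 = 10^(3.74/10) = 2.366, G_2 = 10^(9.14/10) = 8.204
  Stage 3: F_3 = 10^(4.12/10) = 2.582, G_3 = 10^(19.9/10) = 97.72
Friis cascade:
  F = 1.476 + (2.366 − 1)/16.60 + (2.582 − 1)/136.1 = 1.570
NF = 10 log₁₀(1.570) = 1.96 dB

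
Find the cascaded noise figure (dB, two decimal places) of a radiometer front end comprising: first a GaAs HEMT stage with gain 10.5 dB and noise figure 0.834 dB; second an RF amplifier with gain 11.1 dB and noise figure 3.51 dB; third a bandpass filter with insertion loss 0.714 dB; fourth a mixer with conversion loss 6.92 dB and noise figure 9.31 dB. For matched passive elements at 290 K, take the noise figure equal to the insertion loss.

1.42 dB

Convert to linear (a loss of L dB is a gain of −L dB): F_i = 10^(NF_i/10), G_i = 10^(G_i,dB/10)
  Stage 1: F_1 = 10^(0.834/10) = 1.212, G_1 = 10^(10.5/10) = 11.22
  Stage 2: F_2 = 10^(3.51/10) = 2.244, G_2 = 10^(11.1/10) = 12.88
  Stage 3: F_3 = 10^(0.714/10) = 1.179, G_3 = 10^(−0.714/10) = 0.8484
  Stage 4: F_4 = 10^(9.31/10) = 8.531, G_4 = 10^(−6.92/10) = 0.2032
Friis cascade:
  F = 1.212 + (2.244 − 1)/11.22 + (1.179 − 1)/144.5 + (8.531 − 1)/122.6 = 1.385
NF = 10 log₁₀(1.385) = 1.42 dB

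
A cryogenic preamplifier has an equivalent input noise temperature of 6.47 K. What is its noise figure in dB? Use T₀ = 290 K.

0.096 dB

F = 1 + T_e/T₀ = 1 + 6.47/290 = 1.02231
NF = 10 log₁₀(1.02231) = 0.096 dB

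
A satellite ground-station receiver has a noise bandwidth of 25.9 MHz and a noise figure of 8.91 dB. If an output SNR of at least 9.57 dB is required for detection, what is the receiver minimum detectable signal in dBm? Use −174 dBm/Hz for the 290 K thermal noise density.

−81.4 dBm

Sensitivity = −174 + 10 log₁₀(B) + NF + SNR_min
= −174 + 74.13 + 8.91 + 9.57
= −81.39 dBm → −81.4 dBm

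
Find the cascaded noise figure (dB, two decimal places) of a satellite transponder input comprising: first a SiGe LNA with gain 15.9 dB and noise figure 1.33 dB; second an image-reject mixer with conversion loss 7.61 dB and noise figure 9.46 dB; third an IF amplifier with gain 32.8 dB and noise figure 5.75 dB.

2.94 dB

Convert to linear (a loss of L dB is a gain of −L dB): F_i = 10^(NF_i/10), G_i = 10^(G_i,dB/10)
  Stage 1: F_1 = 10^(1.33/10) = 1.358, G_1 = 10^(15.9/10) = 38.90
  Stage 2: F_2 = 10^(9.46/10) = 8.831, G_2 = 10^(−7.61/10) = 0.1734
  Stage 3: F_3 = 10^(5.75/10) = 3.758, G_3 = 10^(32.8/10) = 1905
Friis cascade:
  F = 1.358 + (8.831 − 1)/38.90 + (3.758 − 1)/6.745 = 1.969
NF = 10 log₁₀(1.969) = 2.94 dB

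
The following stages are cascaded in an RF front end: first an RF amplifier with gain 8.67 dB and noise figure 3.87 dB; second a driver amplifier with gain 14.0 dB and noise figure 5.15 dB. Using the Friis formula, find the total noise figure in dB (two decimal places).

Convert to linear (a loss of L dB is a gain of −L dB): F_i = 10^(NF_i/10), G_i = 10^(G_i,dB/10)
  Stage 1: F_1 = 10^(3.87/10) = 2.438, G_1 = 10^(8.67/10) = 7.362
  Stage 2: F_2 = 10^(5.15/10) = 3.273, G_2 = 10^(14.0/10) = 25.12
Friis cascade:
  F = 2.438 + (3.273 − 1)/7.362 = 2.747
NF = 10 log₁₀(2.747) = 4.39 dB

4.39 dB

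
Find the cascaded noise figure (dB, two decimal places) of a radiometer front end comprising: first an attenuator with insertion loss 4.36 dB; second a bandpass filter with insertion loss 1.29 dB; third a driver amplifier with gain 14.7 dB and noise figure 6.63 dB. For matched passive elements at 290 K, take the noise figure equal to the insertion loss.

12.28 dB

Convert to linear (a loss of L dB is a gain of −L dB): F_i = 10^(NF_i/10), G_i = 10^(G_i,dB/10)
  Stage 1: F_1 = 10^(4.36/10) = 2.729, G_1 = 10^(−4.36/10) = 0.3664
  Stage 2: F_2 = 10^(1.29/10) = 1.346, G_2 = 10^(−1.29/10) = 0.7430
  Stage 3: F_3 = 10^(6.63/10) = 4.603, G_3 = 10^(14.7/10) = 29.51
Friis cascade:
  F = 2.729 + (1.346 − 1)/0.3664 + (4.603 − 1)/0.2723 = 16.90
NF = 10 log₁₀(16.90) = 12.28 dB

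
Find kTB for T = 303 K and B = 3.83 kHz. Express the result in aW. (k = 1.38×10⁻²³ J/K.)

16.0 aW

P_n = kTB = 1.38×10⁻²³ × 303 × 3.83×10³ = 1.60×10⁻¹⁷ W = 16.0 aW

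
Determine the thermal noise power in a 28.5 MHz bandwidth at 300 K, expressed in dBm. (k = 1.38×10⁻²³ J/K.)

P_n = kTB = 1.38×10⁻²³ × 300 × 2.85×10⁷ = 1.18×10⁻¹³ W
In dBm: 10 log₁₀(1.18×10⁻¹³ / 10⁻³) = −99.3 dBm

−99.3 dBm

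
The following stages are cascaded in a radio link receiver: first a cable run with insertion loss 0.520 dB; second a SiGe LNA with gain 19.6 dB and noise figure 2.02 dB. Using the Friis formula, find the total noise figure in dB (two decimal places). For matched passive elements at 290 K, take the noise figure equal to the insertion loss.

Convert to linear (a loss of L dB is a gain of −L dB): F_i = 10^(NF_i/10), G_i = 10^(G_i,dB/10)
  Stage 1: F_1 = 10^(0.520/10) = 1.127, G_1 = 10^(−0.520/10) = 0.8872
  Stage 2: F_2 = 10^(2.02/10) = 1.592, G_2 = 10^(19.6/10) = 91.20
Friis cascade:
  F = 1.127 + (1.592 − 1)/0.8872 = 1.795
NF = 10 log₁₀(1.795) = 2.54 dB

2.54 dB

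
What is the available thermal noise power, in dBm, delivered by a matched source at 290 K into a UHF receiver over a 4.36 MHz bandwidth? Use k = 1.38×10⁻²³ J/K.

P_n = kTB = 1.38×10⁻²³ × 290 × 4.36×10⁶ = 1.74×10⁻¹⁴ W
In dBm: 10 log₁₀(1.74×10⁻¹⁴ / 10⁻³) = −107.6 dBm

−107.6 dBm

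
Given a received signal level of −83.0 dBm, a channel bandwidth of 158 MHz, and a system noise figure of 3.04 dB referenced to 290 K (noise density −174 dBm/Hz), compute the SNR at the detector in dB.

Noise floor: N = −174 + 10 log₁₀(B) + NF
10 log₁₀(1.58×10⁸) = 81.99 dB
N = −174 + 81.99 + 3.04 = −88.97 dBm
SNR = P_sig − N = −83.0 − (−88.97) = 5.97 dB → 6.0 dB

6.0 dB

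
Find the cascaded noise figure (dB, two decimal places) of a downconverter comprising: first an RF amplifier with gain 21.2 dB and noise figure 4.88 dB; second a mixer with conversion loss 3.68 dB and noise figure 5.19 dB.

Convert to linear (a loss of L dB is a gain of −L dB): F_i = 10^(NF_i/10), G_i = 10^(G_i,dB/10)
  Stage 1: F_1 = 10^(4.88/10) = 3.076, G_1 = 10^(21.2/10) = 131.8
  Stage 2: F_2 = 10^(5.19/10) = 3.304, G_2 = 10^(−3.68/10) = 0.4285
Friis cascade:
  F = 3.076 + (3.304 − 1)/131.8 = 3.094
NF = 10 log₁₀(3.094) = 4.90 dB

4.90 dB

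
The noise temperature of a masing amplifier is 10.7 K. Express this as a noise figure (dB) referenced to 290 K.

0.157 dB

F = 1 + T_e/T₀ = 1 + 10.7/290 = 1.0369
NF = 10 log₁₀(1.0369) = 0.157 dB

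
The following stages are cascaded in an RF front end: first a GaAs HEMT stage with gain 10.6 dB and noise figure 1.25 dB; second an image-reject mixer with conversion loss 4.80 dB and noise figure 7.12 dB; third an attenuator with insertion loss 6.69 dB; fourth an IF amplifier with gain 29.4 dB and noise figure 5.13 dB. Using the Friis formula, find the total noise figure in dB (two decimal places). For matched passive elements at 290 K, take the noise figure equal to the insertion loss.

7.35 dB

Convert to linear (a loss of L dB is a gain of −L dB): F_i = 10^(NF_i/10), G_i = 10^(G_i,dB/10)
  Stage 1: F_1 = 10^(1.25/10) = 1.334, G_1 = 10^(10.6/10) = 11.48
  Stage 2: F_2 = 10^(7.12/10) = 5.152, G_2 = 10^(−4.80/10) = 0.3311
  Stage 3: F_3 = 10^(6.69/10) = 4.667, G_3 = 10^(−6.69/10) = 0.2143
  Stage 4: F_4 = 10^(5.13/10) = 3.258, G_4 = 10^(29.4/10) = 871.0
Friis cascade:
  F = 1.334 + (5.152 − 1)/11.48 + (4.667 − 1)/3.802 + (3.258 − 1)/0.8147 = 5.432
NF = 10 log₁₀(5.432) = 7.35 dB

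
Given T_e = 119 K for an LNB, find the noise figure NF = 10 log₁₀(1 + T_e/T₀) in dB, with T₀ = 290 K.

F = 1 + T_e/T₀ = 1 + 119/290 = 1.41034
NF = 10 log₁₀(1.41034) = 1.49 dB

1.49 dB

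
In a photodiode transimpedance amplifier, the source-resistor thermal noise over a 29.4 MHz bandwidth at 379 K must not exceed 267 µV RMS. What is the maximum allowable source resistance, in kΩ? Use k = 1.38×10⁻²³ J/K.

116 kΩ

Johnson–Nyquist: V_n = √(4kTRB) ⇒ R = V_n² / (4kTB)
4kTB = 4 × 1.38×10⁻²³ × 379 × 2.94×10⁷ = 6.15×10⁻¹³
R = (2.67×10⁻⁴)² / 6.15×10⁻¹³ = 1.16×10⁵ Ω = 116 kΩ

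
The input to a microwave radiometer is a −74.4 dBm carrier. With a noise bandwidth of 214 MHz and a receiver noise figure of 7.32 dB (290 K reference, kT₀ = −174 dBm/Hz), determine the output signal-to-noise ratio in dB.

Noise floor: N = −174 + 10 log₁₀(B) + NF
10 log₁₀(2.14×10⁸) = 83.3 dB
N = −174 + 83.3 + 7.32 = −83.38 dBm
SNR = P_sig − N = −74.4 − (−83.38) = 8.98 dB → 9.0 dB

9.0 dB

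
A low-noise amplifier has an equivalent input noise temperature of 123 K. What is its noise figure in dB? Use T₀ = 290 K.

1.54 dB

F = 1 + T_e/T₀ = 1 + 123/290 = 1.42414
NF = 10 log₁₀(1.42414) = 1.54 dB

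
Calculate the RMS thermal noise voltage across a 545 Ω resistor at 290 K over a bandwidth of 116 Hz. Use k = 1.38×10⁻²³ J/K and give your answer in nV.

31.8 nV

V_n = √(4kTRB)
4kTRB = 4 × 1.38×10⁻²³ × 290 × 5.45×10² × 1.16×10² = 1.01×10⁻¹⁵ V²
V_n = √(1.01×10⁻¹⁵) = 3.18×10⁻⁸ V = 31.8 nV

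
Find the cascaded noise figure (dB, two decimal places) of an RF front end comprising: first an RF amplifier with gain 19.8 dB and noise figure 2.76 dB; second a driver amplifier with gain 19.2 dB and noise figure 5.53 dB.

Convert to linear (a loss of L dB is a gain of −L dB): F_i = 10^(NF_i/10), G_i = 10^(G_i,dB/10)
  Stage 1: F_1 = 10^(2.76/10) = 1.888, G_1 = 10^(19.8/10) = 95.50
  Stage 2: F_2 = 10^(5.53/10) = 3.573, G_2 = 10^(19.2/10) = 83.18
Friis cascade:
  F = 1.888 + (3.573 − 1)/95.50 = 1.915
NF = 10 log₁₀(1.915) = 2.82 dB

2.82 dB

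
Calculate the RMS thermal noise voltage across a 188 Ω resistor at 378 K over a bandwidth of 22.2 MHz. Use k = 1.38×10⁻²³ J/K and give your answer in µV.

V_n = √(4kTRB)
4kTRB = 4 × 1.38×10⁻²³ × 378 × 1.88×10² × 2.22×10⁷ = 8.71×10⁻¹¹ V²
V_n = √(8.71×10⁻¹¹) = 9.33×10⁻⁶ V = 9.33 µV

9.33 µV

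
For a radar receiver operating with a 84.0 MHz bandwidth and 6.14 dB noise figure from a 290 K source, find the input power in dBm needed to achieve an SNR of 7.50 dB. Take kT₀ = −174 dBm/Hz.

−81.1 dBm

Sensitivity = −174 + 10 log₁₀(B) + NF + SNR_min
= −174 + 79.24 + 6.14 + 7.50
= −81.12 dBm → −81.1 dBm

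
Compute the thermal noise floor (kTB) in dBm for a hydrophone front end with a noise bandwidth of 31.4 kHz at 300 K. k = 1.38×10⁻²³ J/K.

P_n = kTB = 1.38×10⁻²³ × 300 × 3.14×10⁴ = 1.30×10⁻¹⁶ W
In dBm: 10 log₁₀(1.30×10⁻¹⁶ / 10⁻³) = −128.9 dBm

−128.9 dBm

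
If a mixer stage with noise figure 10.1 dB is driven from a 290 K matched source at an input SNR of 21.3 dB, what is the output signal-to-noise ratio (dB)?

11.2 dB

By definition F = SNR_in/SNR_out, so in dB: SNR_out = SNR_in − NF
SNR_out = 21.3 − 10.1 = 11.2 dB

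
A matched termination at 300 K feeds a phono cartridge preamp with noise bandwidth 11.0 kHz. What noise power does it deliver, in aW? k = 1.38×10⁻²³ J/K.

45.5 aW

P_n = kTB = 1.38×10⁻²³ × 300 × 1.10×10⁴ = 4.55×10⁻¹⁷ W = 45.5 aW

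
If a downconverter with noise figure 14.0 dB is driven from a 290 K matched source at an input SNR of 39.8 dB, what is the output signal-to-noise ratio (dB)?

By definition F = SNR_in/SNR_out, so in dB: SNR_out = SNR_in − NF
SNR_out = 39.8 − 14.0 = 25.8 dB

25.8 dB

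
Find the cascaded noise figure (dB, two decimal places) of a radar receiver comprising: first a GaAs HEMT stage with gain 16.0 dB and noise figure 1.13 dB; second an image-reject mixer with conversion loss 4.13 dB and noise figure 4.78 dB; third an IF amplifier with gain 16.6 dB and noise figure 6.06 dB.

Convert to linear (a loss of L dB is a gain of −L dB): F_i = 10^(NF_i/10), G_i = 10^(G_i,dB/10)
  Stage 1: F_1 = 10^(1.13/10) = 1.297, G_1 = 10^(16.0/10) = 39.81
  Stage 2: F_2 = 10^(4.78/10) = 3.006, G_2 = 10^(−4.13/10) = 0.3864
  Stage 3: F_3 = 10^(6.06/10) = 4.036, G_3 = 10^(16.6/10) = 45.71
Friis cascade:
  F = 1.297 + (3.006 − 1)/39.81 + (4.036 − 1)/15.38 = 1.545
NF = 10 log₁₀(1.545) = 1.89 dB

1.89 dB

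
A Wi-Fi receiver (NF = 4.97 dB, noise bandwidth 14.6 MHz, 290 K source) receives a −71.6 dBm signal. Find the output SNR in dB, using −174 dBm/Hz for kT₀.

Noise floor: N = −174 + 10 log₁₀(B) + NF
10 log₁₀(1.46×10⁷) = 71.64 dB
N = −174 + 71.64 + 4.97 = −97.39 dBm
SNR = P_sig − N = −71.6 − (−97.39) = 25.79 dB → 25.8 dB

25.8 dB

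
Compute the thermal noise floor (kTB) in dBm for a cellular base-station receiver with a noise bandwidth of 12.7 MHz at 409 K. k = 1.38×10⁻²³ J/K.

P_n = kTB = 1.38×10⁻²³ × 409 × 1.27×10⁷ = 7.17×10⁻¹⁴ W
In dBm: 10 log₁₀(7.17×10⁻¹⁴ / 10⁻³) = −101.4 dBm

−101.4 dBm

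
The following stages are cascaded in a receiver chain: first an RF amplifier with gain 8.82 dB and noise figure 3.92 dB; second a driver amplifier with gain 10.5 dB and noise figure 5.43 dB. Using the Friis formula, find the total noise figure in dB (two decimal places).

4.46 dB

Convert to linear (a loss of L dB is a gain of −L dB): F_i = 10^(NF_i/10), G_i = 10^(G_i,dB/10)
  Stage 1: F_1 = 10^(3.92/10) = 2.466, G_1 = 10^(8.82/10) = 7.621
  Stage 2: F_2 = 10^(5.43/10) = 3.491, G_2 = 10^(10.5/10) = 11.22
Friis cascade:
  F = 2.466 + (3.491 − 1)/7.621 = 2.793
NF = 10 log₁₀(2.793) = 4.46 dB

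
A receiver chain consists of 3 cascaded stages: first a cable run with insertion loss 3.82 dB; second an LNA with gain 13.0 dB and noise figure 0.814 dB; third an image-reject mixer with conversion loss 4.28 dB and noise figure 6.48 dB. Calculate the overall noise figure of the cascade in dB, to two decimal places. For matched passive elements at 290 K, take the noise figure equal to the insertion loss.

Convert to linear (a loss of L dB is a gain of −L dB): F_i = 10^(NF_i/10), G_i = 10^(G_i,dB/10)
  Stage 1: F_1 = 10^(3.82/10) = 2.410, G_1 = 10^(−3.82/10) = 0.4150
  Stage 2: F_2 = 10^(0.814/10) = 1.206, G_2 = 10^(13.0/10) = 19.95
  Stage 3: F_3 = 10^(6.48/10) = 4.446, G_3 = 10^(−4.28/10) = 0.3733
Friis cascade:
  F = 2.410 + (1.206 − 1)/0.4150 + (4.446 − 1)/8.279 = 3.323
NF = 10 log₁₀(3.323) = 5.22 dB

5.22 dB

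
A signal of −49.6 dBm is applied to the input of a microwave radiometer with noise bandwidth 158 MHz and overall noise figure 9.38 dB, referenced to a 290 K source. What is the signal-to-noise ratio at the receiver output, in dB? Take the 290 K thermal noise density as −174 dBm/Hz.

33.0 dB

Noise floor: N = −174 + 10 log₁₀(B) + NF
10 log₁₀(1.58×10⁸) = 81.99 dB
N = −174 + 81.99 + 9.38 = −82.63 dBm
SNR = P_sig − N = −49.6 − (−82.63) = 33.03 dB → 33.0 dB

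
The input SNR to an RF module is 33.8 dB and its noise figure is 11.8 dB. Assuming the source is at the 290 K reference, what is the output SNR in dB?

22.0 dB

By definition F = SNR_in/SNR_out, so in dB: SNR_out = SNR_in − NF
SNR_out = 33.8 − 11.8 = 22.0 dB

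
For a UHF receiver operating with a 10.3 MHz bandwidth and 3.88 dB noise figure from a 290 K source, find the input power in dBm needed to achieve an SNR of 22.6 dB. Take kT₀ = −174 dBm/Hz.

−77.4 dBm

Sensitivity = −174 + 10 log₁₀(B) + NF + SNR_min
= −174 + 70.13 + 3.88 + 22.6
= −77.39 dBm → −77.4 dBm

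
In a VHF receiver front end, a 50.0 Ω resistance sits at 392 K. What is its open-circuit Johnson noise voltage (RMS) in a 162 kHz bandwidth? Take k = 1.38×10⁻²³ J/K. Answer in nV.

419 nV

V_n = √(4kTRB)
4kTRB = 4 × 1.38×10⁻²³ × 392 × 5.00×10¹ × 1.62×10⁵ = 1.75×10⁻¹³ V²
V_n = √(1.75×10⁻¹³) = 4.19×10⁻⁷ V = 419 nV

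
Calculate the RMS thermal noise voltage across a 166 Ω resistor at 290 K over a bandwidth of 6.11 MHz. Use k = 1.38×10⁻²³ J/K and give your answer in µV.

V_n = √(4kTRB)
4kTRB = 4 × 1.38×10⁻²³ × 290 × 1.66×10² × 6.11×10⁶ = 1.62×10⁻¹¹ V²
V_n = √(1.62×10⁻¹¹) = 4.03×10⁻⁶ V = 4.03 µV

4.03 µV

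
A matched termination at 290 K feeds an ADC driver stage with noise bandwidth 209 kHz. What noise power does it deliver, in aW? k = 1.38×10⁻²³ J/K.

836 aW

P_n = kTB = 1.38×10⁻²³ × 290 × 2.09×10⁵ = 8.36×10⁻¹⁶ W = 836 aW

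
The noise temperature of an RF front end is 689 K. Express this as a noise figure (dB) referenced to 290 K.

F = 1 + T_e/T₀ = 1 + 689/290 = 3.37586
NF = 10 log₁₀(3.37586) = 5.28 dB

5.28 dB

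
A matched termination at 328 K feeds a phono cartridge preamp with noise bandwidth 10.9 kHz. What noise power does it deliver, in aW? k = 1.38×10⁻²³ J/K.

49.3 aW

P_n = kTB = 1.38×10⁻²³ × 328 × 1.09×10⁴ = 4.93×10⁻¹⁷ W = 49.3 aW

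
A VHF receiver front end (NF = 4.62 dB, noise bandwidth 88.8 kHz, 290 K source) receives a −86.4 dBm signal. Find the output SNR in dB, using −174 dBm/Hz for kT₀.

33.5 dB

Noise floor: N = −174 + 10 log₁₀(B) + NF
10 log₁₀(8.88×10⁴) = 49.48 dB
N = −174 + 49.48 + 4.62 = −119.90 dBm
SNR = P_sig − N = −86.4 − (−119.90) = 33.50 dB → 33.5 dB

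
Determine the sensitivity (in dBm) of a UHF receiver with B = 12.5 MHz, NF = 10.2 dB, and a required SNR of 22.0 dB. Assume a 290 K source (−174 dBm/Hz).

Sensitivity = −174 + 10 log₁₀(B) + NF + SNR_min
= −174 + 70.97 + 10.2 + 22.0
= −70.83 dBm → −70.8 dBm

−70.8 dBm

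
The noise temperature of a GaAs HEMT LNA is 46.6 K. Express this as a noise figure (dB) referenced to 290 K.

F = 1 + T_e/T₀ = 1 + 46.6/290 = 1.16069
NF = 10 log₁₀(1.16069) = 0.647 dB

0.647 dB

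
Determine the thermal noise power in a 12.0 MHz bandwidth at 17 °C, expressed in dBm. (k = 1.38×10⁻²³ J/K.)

−103.2 dBm

T = 17 °C + 273.15 = 290.15 K
P_n = kTB = 1.38×10⁻²³ × 290.15 × 1.20×10⁷ = 4.80×10⁻¹⁴ W
In dBm: 10 log₁₀(4.80×10⁻¹⁴ / 10⁻³) = −103.2 dBm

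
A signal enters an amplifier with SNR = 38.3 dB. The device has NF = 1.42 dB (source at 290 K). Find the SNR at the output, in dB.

36.88 dB

By definition F = SNR_in/SNR_out, so in dB: SNR_out = SNR_in − NF
SNR_out = 38.3 − 1.42 = 36.88 dB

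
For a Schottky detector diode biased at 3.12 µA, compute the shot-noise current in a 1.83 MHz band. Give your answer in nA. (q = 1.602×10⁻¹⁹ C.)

I_n = √(2qI·B)
2qI·B = 2 × 1.602×10⁻¹⁹ × 3.12×10⁻⁶ × 1.83×10⁶ = 1.83×10⁻¹⁸ A²
I_n = √(1.83×10⁻¹⁸) = 1.35×10⁻⁹ A = 1.35 nA

1.35 nA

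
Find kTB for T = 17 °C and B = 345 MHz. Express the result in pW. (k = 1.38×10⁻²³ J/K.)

T = 17 °C + 273.15 = 290.15 K
P_n = kTB = 1.38×10⁻²³ × 290.15 × 3.45×10⁸ = 1.38×10⁻¹² W = 1.38 pW

1.38 pW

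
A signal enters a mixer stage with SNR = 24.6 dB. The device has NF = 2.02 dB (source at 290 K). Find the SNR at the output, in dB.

22.58 dB

By definition F = SNR_in/SNR_out, so in dB: SNR_out = SNR_in − NF
SNR_out = 24.6 − 2.02 = 22.58 dB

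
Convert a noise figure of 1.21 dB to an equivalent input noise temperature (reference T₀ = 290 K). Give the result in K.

F = 10^(1.21/10) = 1.3213
T_e = (F − 1)·T₀ = (1.3213 − 1) × 290 = 93.2 K

93.2 K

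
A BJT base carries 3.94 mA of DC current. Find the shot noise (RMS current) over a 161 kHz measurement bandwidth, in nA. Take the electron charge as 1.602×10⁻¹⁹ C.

I_n = √(2qI·B)
2qI·B = 2 × 1.602×10⁻¹⁹ × 3.94×10⁻³ × 1.61×10⁵ = 2.03×10⁻¹⁶ A²
I_n = √(2.03×10⁻¹⁶) = 1.43×10⁻⁸ A = 14.3 nA

14.3 nA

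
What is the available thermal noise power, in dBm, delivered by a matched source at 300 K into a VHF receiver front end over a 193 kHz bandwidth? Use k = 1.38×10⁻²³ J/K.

P_n = kTB = 1.38×10⁻²³ × 300 × 1.93×10⁵ = 7.99×10⁻¹⁶ W
In dBm: 10 log₁₀(7.99×10⁻¹⁶ / 10⁻³) = −121.0 dBm

−121.0 dBm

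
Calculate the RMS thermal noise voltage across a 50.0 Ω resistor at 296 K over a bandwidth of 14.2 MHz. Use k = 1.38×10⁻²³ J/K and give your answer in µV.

3.41 µV

V_n = √(4kTRB)
4kTRB = 4 × 1.38×10⁻²³ × 296 × 5.00×10¹ × 1.42×10⁷ = 1.16×10⁻¹¹ V²
V_n = √(1.16×10⁻¹¹) = 3.41×10⁻⁶ V = 3.41 µV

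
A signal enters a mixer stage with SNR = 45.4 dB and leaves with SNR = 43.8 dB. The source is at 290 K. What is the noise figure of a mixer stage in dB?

1.6 dB

NF (dB) = SNR_in(dB) − SNR_out(dB) when the source is at T₀
NF = 45.4 − 43.8 = 1.6 dB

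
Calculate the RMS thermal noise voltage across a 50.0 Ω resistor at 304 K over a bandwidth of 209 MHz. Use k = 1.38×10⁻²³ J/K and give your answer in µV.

13.2 µV

V_n = √(4kTRB)
4kTRB = 4 × 1.38×10⁻²³ × 304 × 5.00×10¹ × 2.09×10⁸ = 1.75×10⁻¹⁰ V²
V_n = √(1.75×10⁻¹⁰) = 1.32×10⁻⁵ V = 13.2 µV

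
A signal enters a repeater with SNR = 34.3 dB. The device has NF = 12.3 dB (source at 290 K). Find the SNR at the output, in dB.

22.0 dB

By definition F = SNR_in/SNR_out, so in dB: SNR_out = SNR_in − NF
SNR_out = 34.3 − 12.3 = 22.0 dB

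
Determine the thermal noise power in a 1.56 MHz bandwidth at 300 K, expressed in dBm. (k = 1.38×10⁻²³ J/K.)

P_n = kTB = 1.38×10⁻²³ × 300 × 1.56×10⁶ = 6.46×10⁻¹⁵ W
In dBm: 10 log₁₀(6.46×10⁻¹⁵ / 10⁻³) = −111.9 dBm

−111.9 dBm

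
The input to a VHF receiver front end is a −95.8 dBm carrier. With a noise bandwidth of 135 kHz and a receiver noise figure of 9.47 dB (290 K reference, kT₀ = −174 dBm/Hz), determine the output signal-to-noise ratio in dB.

17.4 dB

Noise floor: N = −174 + 10 log₁₀(B) + NF
10 log₁₀(1.35×10⁵) = 51.3 dB
N = −174 + 51.3 + 9.47 = −113.23 dBm
SNR = P_sig − N = −95.8 − (−113.23) = 17.43 dB → 17.4 dB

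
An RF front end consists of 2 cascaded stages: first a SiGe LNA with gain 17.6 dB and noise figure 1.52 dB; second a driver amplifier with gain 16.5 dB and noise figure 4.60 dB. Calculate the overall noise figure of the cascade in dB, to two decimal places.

Convert to linear (a loss of L dB is a gain of −L dB): F_i = 10^(NF_i/10), G_i = 10^(G_i,dB/10)
  Stage 1: F_1 = 10^(1.52/10) = 1.419, G_1 = 10^(17.6/10) = 57.54
  Stage 2: F_2 = 10^(4.60/10) = 2.884, G_2 = 10^(16.5/10) = 44.67
Friis cascade:
  F = 1.419 + (2.884 − 1)/57.54 = 1.452
NF = 10 log₁₀(1.452) = 1.62 dB

1.62 dB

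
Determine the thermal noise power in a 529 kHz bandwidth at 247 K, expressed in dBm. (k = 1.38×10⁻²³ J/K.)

−117.4 dBm

P_n = kTB = 1.38×10⁻²³ × 247 × 5.29×10⁵ = 1.80×10⁻¹⁵ W
In dBm: 10 log₁₀(1.80×10⁻¹⁵ / 10⁻³) = −117.4 dBm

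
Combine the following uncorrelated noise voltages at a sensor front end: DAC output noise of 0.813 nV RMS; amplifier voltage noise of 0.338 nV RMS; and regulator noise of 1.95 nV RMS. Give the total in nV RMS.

Uncorrelated sources add in power (mean-square): V_tot = √(ΣV_i²)
V_tot = √[(8.13×10⁻¹⁰)² + (3.38×10⁻¹⁰)² + (1.95×10⁻⁹)²] = 2.14×10⁻⁹ V = 2.14 nV

2.14 nV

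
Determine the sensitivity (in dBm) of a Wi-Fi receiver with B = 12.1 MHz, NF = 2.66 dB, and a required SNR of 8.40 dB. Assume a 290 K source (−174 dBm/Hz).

Sensitivity = −174 + 10 log₁₀(B) + NF + SNR_min
= −174 + 70.83 + 2.66 + 8.40
= −92.11 dBm → −92.1 dBm

−92.1 dBm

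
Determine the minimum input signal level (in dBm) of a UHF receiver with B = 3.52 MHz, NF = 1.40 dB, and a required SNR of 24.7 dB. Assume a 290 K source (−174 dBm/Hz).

−82.4 dBm

Sensitivity = −174 + 10 log₁₀(B) + NF + SNR_min
= −174 + 65.47 + 1.40 + 24.7
= −82.43 dBm → −82.4 dBm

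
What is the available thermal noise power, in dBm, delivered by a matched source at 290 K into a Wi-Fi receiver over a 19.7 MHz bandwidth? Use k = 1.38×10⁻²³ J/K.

−101.0 dBm

P_n = kTB = 1.38×10⁻²³ × 290 × 1.97×10⁷ = 7.88×10⁻¹⁴ W
In dBm: 10 log₁₀(7.88×10⁻¹⁴ / 10⁻³) = −101.0 dBm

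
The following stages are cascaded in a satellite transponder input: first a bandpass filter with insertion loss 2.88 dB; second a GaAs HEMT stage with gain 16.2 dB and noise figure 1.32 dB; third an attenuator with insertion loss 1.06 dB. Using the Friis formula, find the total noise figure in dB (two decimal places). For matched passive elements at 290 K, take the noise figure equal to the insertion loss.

4.22 dB

Convert to linear (a loss of L dB is a gain of −L dB): F_i = 10^(NF_i/10), G_i = 10^(G_i,dB/10)
  Stage 1: F_1 = 10^(2.88/10) = 1.941, G_1 = 10^(−2.88/10) = 0.5152
  Stage 2: F_2 = 10^(1.32/10) = 1.355, G_2 = 10^(16.2/10) = 41.69
  Stage 3: F_3 = 10^(1.06/10) = 1.276, G_3 = 10^(−1.06/10) = 0.7834
Friis cascade:
  F = 1.941 + (1.355 − 1)/0.5152 + (1.276 − 1)/21.48 = 2.643
NF = 10 log₁₀(2.643) = 4.22 dB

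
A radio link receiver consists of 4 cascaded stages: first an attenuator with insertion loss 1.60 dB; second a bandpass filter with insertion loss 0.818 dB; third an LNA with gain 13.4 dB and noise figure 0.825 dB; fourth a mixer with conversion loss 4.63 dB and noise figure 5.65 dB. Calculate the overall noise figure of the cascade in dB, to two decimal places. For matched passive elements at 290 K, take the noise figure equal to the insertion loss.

3.66 dB

Convert to linear (a loss of L dB is a gain of −L dB): F_i = 10^(NF_i/10), G_i = 10^(G_i,dB/10)
  Stage 1: F_1 = 10^(1.60/10) = 1.445, G_1 = 10^(−1.60/10) = 0.6918
  Stage 2: F_2 = 10^(0.818/10) = 1.207, G_2 = 10^(−0.818/10) = 0.8283
  Stage 3: F_3 = 10^(0.825/10) = 1.209, G_3 = 10^(13.4/10) = 21.88
  Stage 4: F_4 = 10^(5.65/10) = 3.673, G_4 = 10^(−4.63/10) = 0.3443
Friis cascade:
  F = 1.445 + (1.207 − 1)/0.6918 + (1.209 − 1)/0.5731 + (3.673 − 1)/12.54 = 2.323
NF = 10 log₁₀(2.323) = 3.66 dB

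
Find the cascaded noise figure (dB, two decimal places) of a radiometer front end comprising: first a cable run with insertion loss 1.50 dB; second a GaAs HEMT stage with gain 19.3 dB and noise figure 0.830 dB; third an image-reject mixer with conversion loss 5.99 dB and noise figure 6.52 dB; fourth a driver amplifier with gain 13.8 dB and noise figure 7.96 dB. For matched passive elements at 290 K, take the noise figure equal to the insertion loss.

Convert to linear (a loss of L dB is a gain of −L dB): F_i = 10^(NF_i/10), G_i = 10^(G_i,dB/10)
  Stage 1: F_1 = 10^(1.50/10) = 1.413, G_1 = 10^(−1.50/10) = 0.7079
  Stage 2: F_2 = 10^(0.830/10) = 1.211, G_2 = 10^(19.3/10) = 85.11
  Stage 3: F_3 = 10^(6.52/10) = 4.487, G_3 = 10^(−5.99/10) = 0.2518
  Stage 4: F_4 = 10^(7.96/10) = 6.252, G_4 = 10^(13.8/10) = 23.99
Friis cascade:
  F = 1.413 + (1.211 − 1)/0.7079 + (4.487 − 1)/60.26 + (6.252 − 1)/15.17 = 2.114
NF = 10 log₁₀(2.114) = 3.25 dB

3.25 dB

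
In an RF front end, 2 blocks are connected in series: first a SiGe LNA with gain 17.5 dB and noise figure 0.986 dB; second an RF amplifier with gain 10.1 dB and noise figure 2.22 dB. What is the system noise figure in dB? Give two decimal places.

1.03 dB

Convert to linear (a loss of L dB is a gain of −L dB): F_i = 10^(NF_i/10), G_i = 10^(G_i,dB/10)
  Stage 1: F_1 = 10^(0.986/10) = 1.255, G_1 = 10^(17.5/10) = 56.23
  Stage 2: F_2 = 10^(2.22/10) = 1.667, G_2 = 10^(10.1/10) = 10.23
Friis cascade:
  F = 1.255 + (1.667 − 1)/56.23 = 1.267
NF = 10 log₁₀(1.267) = 1.03 dB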